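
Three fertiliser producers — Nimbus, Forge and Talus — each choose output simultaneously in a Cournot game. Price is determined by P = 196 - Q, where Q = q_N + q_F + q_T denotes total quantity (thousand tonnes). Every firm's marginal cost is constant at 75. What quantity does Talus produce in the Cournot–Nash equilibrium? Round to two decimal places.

30.25

Each firm earns π_i = (196 - Q)q_i - 75q_i.
First-order condition (treating rivals' output as given): 121 - 2q_i - Σ_{j≠i} q_j = 0.
With identical firms every q_j equals q_i, so Σ_{j≠i} q_j = 2q_i and 121 = 4q_i, giving q_i = 121/4.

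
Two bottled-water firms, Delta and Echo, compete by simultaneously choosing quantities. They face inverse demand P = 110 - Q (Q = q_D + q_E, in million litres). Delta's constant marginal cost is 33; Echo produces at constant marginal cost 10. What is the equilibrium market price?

51

Delta's profit: π_D = (110 - Q)q_D - (33q_D). Setting ∂π_D/∂q_D = 0: 77 - 2q_D - (q_E) = 0.
Echo's profit: π_E = (110 - Q)q_E - (10q_E). Setting ∂π_E/∂q_E = 0: 100 - 2q_E - (q_D) = 0.
Rearranging gives the reaction functions q_D = (77 - q_E)/2 and q_E = (100 - q_D)/2.
Substituting one into the other gives q_D = 18 and q_E = 41.
Total output Q = 59, so price P = 110 - 59 = 51.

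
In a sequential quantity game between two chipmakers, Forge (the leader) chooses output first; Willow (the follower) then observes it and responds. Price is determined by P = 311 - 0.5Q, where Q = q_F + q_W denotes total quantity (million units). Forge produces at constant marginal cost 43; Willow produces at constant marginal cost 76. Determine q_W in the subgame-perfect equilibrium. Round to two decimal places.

84.50

The follower Willow best-responds to any q_F: π_W = (311 - 0.5Q)q_W - 76q_W.
Follower FOC: 235 - (1/2)q_F - q_W = 0, so q_W(q_F) = (235 - (1/2)q_F).
The leader anticipates this reaction. Substituting into P = 311 - 0.5Q gives P = 387/2 - (1/4)q_F, so π_F = (387/2 - (1/4)q_F)q_F - 43q_F.
Leader FOC: 301/2 - (1/2)q_F = 0, so q_F = 301.
Then q_W = (235 - (1/2)·301) = 169/2.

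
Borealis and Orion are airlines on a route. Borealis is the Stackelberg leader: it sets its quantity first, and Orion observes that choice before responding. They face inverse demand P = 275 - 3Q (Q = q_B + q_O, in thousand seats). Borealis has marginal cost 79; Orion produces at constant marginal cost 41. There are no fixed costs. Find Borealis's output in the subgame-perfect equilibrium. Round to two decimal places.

Solve by backward induction. Given q_B, the follower Orion maximises π_O = (275 - 3q_B - 3q_O)q_O - 41q_O.
Setting the follower's marginal profit to zero, 234 - 3q_B - 6q_O = 0, i.e. q_O = (234 - 3q_B)/6.
The leader anticipates this reaction. Substituting into P = 275 - 3Q gives P = 158 - (3/2)q_B, so π_B = (158 - (3/2)q_B)q_B - 79q_B.
Leader FOC: 79 - 3q_B = 0, so q_B = 79/3.
Then q_O = (234 - 3·(79/3))/6 = 155/6.

26.33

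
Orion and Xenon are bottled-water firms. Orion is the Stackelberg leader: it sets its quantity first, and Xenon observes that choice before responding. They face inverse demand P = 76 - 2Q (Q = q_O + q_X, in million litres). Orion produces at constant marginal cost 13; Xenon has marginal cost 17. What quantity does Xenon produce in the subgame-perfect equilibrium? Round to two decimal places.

Solve by backward induction. Given q_O, the follower Xenon maximises π_X = (76 - 2q_O - 2q_X)q_X - 17q_X.
Follower FOC: 59 - 2q_O - 4q_X = 0, so q_X(q_O) = (59 - 2q_O)/4.
The leader anticipates this reaction. Substituting into P = 76 - 2Q gives P = 93/2 - q_O, so π_O = (93/2 - q_O)q_O - 13q_O.
Leader FOC: 67/2 - 2q_O = 0, so q_O = 67/4.
Then q_X = (59 - 2·(67/4))/4 = 51/8.

6.38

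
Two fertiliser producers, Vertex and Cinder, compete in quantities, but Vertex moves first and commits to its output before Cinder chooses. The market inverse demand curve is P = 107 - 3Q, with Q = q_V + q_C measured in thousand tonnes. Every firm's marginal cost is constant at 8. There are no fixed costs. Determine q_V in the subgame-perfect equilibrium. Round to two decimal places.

The follower Cinder best-responds to any q_V: π_C = (107 - 3Q)q_C - 8q_C.
∂π_C/∂q_C = 99 - 3q_V - 6q_C = 0 gives the reaction function q_C = (99 - 3q_V)/6.
Vertex substitutes q_C(q_V) into its own profit: π_V = q_V(107 - 3q_V - (99 - 3q_V)/2) - 8q_V = (115/2 - (3/2)q_V)q_V - 8q_V.
Leader FOC: 99/2 - 3q_V = 0, so q_V = 33/2.
Then q_C = (99 - 3·(33/2))/6 = 33/4.

16.50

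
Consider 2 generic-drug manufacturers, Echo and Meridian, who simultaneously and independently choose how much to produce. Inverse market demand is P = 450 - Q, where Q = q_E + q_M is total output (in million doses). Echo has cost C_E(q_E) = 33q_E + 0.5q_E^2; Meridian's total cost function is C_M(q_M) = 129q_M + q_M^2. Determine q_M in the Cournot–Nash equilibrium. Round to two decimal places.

Echo's profit: π_E = (450 - Q)q_E - (33q_E + (1/2)q_E²). Setting ∂π_E/∂q_E = 0: 417 - 3q_E - (q_M) = 0.
Meridian's profit: π_M = (450 - Q)q_M - (129q_M + q_M²). Setting ∂π_M/∂q_M = 0: 321 - 4q_M - (q_E) = 0.
So q_E = (417 - q_M)/3 and q_M = (321 - q_E)/4.
Substituting one into the other gives q_E = 1347/11 and q_M = 546/11.

49.64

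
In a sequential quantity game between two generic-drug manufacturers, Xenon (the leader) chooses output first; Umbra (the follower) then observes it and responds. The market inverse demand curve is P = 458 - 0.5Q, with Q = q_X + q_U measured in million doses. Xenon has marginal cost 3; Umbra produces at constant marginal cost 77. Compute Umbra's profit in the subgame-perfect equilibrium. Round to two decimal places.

Solve by backward induction. Given q_X, the follower Umbra maximises π_U = (458 - (1/2)q_X - (1/2)q_U)q_U - 77q_U.
Setting the follower's marginal profit to zero, 381 - (1/2)q_X - q_U = 0, i.e. q_U = (381 - (1/2)q_X).
Xenon substitutes q_U(q_X) into its own profit: π_X = q_X(458 - (1/2)q_X - (381 - (1/2)q_X)/2) - 3q_X = (535/2 - (1/4)q_X)q_X - 3q_X.
The leader's first-order condition 529/2 - (1/2)q_X = 0 yields q_X = 529.
Then q_U = (381 - (1/2)·529) = 233/2.
Price P = 458 - (1/2)·(1291/2) = 541/4.
Umbra's profit: (541/4 - 77)·(233/2) = 6786.1250.

6786.13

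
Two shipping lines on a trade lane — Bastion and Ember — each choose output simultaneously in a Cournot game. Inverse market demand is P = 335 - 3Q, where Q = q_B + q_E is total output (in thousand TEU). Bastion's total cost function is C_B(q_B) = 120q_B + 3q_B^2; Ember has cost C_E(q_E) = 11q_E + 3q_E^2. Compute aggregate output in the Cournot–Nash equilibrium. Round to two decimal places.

35.93

Bastion's profit: π_B = (335 - 3Q)q_B - (120q_B + 3q_B²). Setting ∂π_B/∂q_B = 0: 215 - 12q_B - 3(q_E) = 0.
Ember's first-order condition: 324 - 12q_E - 3(q_B) = 0.
Best responses: q_B = (215 - 3q_E)/12, q_E = (324 - 3q_B)/12.
Substituting one into the other gives q_B = 536/45 and q_E = 1081/45.
Total output Q = 536/45 + 1081/45 = 539/15.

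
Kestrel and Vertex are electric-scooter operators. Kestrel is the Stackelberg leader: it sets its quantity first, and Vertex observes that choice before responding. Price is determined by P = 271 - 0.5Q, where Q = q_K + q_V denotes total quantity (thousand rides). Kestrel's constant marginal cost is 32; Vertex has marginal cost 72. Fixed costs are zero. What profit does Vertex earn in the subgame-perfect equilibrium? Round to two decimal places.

1770.13

Solve by backward induction. Given q_K, the follower Vertex maximises π_V = (271 - (1/2)q_K - (1/2)q_V)q_V - 72q_V.
Follower FOC: 199 - (1/2)q_K - q_V = 0, so q_V(q_K) = (199 - (1/2)q_K).
Kestrel substitutes q_V(q_K) into its own profit: π_K = q_K(271 - (1/2)q_K - (199 - (1/2)q_K)/2) - 32q_K = (343/2 - (1/4)q_K)q_K - 32q_K.
Maximising: ∂π_K/∂q_K = 279/2 - (1/2)q_K = 0, giving q_K = 279.
Then q_V = (199 - (1/2)·279) = 119/2.
Price P = 271 - (1/2)·(677/2) = 407/4.
Vertex's profit: (407/4 - 72)·(119/2) = 1770.1250.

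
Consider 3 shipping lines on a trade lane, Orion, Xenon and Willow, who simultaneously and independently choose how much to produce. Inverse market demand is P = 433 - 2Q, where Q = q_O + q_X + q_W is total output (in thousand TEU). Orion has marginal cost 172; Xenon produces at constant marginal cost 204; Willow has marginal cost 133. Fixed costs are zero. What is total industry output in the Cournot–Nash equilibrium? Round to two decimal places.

98.75

Orion's profit: π_O = (433 - 2Q)q_O - (172q_O). Setting ∂π_O/∂q_O = 0: 261 - 4q_O - 2(q_X + q_W) = 0.
Xenon's first-order condition: 229 - 4q_X - 2(q_O + q_W) = 0.
Willow's profit: π_W = (433 - 2Q)q_W - (133q_W). Setting ∂π_W/∂q_W = 0: 300 - 4q_W - 2(q_O + q_X) = 0.
Adding the 3 first-order conditions: 790 − 8Q = 0, so Q = 395/4.
Back-substituting: q_O = (261 − 395/2)/2 = 127/4, q_X = (229 − 395/2)/2 = 63/4, q_W = (300 − 395/2)/2 = 205/4.
Total output Q = 127/4 + 63/4 + 205/4 = 395/4.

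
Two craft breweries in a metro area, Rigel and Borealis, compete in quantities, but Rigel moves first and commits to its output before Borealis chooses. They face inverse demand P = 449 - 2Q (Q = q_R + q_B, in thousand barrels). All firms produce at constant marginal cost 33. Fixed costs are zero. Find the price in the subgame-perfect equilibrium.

The follower Borealis best-responds to any q_R: π_B = (449 - 2Q)q_B - 33q_B.
Setting the follower's marginal profit to zero, 416 - 2q_R - 4q_B = 0, i.e. q_B = (416 - 2q_R)/4.
Rigel substitutes q_B(q_R) into its own profit: π_R = q_R(449 - 2q_R - (416 - 2q_R)/2) - 33q_R = (241 - q_R)q_R - 33q_R.
The leader's first-order condition 208 - 2q_R = 0 yields q_R = 104.
Then q_B = (416 - 2·104)/4 = 52.
Total output Q = 156, so price P = 449 - 2·156 = 137.

137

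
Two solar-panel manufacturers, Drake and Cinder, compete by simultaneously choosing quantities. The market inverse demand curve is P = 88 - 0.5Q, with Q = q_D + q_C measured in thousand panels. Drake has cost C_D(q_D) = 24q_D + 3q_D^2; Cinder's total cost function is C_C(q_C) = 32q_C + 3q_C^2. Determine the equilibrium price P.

80

Drake's profit: π_D = (88 - 0.5Q)q_D - (24q_D + 3q_D²). Setting ∂π_D/∂q_D = 0: 64 - 7q_D - (1/2)(q_C) = 0.
Cinder's first-order condition: 56 - 7q_C - (1/2)(q_D) = 0.
Rearranging gives the reaction functions q_D = (64 - (1/2)q_C)/7 and q_C = (56 - (1/2)q_D)/7.
Substituting one into the other gives q_D = 112/13 and q_C = 96/13.
Total output Q = 16, so price P = 88 - (1/2)·16 = 80.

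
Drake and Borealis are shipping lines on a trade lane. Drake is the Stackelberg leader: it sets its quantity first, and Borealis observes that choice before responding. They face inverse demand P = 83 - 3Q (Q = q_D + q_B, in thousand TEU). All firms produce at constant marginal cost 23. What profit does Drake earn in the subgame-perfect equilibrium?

150

The follower Borealis best-responds to any q_D: π_B = (83 - 3Q)q_B - 23q_B.
Follower FOC: 60 - 3q_D - 6q_B = 0, so q_B(q_D) = (60 - 3q_D)/6.
Drake substitutes q_B(q_D) into its own profit: π_D = q_D(83 - 3q_D - (60 - 3q_D)/2) - 23q_D = (53 - (3/2)q_D)q_D - 23q_D.
The leader's first-order condition 30 - 3q_D = 0 yields q_D = 10.
Then q_B = (60 - 3·10)/6 = 5.
Price P = 83 - 3·15 = 38.
Drake's profit: (38 - 23)·10 = 150.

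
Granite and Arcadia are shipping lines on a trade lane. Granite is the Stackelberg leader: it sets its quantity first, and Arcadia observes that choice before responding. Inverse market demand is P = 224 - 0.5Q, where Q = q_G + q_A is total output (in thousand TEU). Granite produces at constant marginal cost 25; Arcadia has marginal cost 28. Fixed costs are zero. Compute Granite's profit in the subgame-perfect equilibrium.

Solve by backward induction. Given q_G, the follower Arcadia maximises π_A = (224 - (1/2)q_G - (1/2)q_A)q_A - 28q_A.
∂π_A/∂q_A = 196 - (1/2)q_G - q_A = 0 gives the reaction function q_A = (196 - (1/2)q_G).
Granite substitutes q_A(q_G) into its own profit: π_G = q_G(224 - (1/2)q_G - (196 - (1/2)q_G)/2) - 25q_G = (126 - (1/4)q_G)q_G - 25q_G.
The leader's first-order condition 101 - (1/2)q_G = 0 yields q_G = 202.
Then q_A = (196 - (1/2)·202) = 95.
Price P = 224 - (1/2)·297 = 151/2.
Granite's profit: (151/2 - 25)·202 = 10201.

10201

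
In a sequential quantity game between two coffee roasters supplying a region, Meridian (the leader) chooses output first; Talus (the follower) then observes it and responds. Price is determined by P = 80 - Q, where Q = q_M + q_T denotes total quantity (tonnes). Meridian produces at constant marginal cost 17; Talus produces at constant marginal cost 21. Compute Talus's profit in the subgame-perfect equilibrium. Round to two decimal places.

Solve by backward induction. Given q_M, the follower Talus maximises π_T = (80 - q_M - q_T)q_T - 21q_T.
Setting the follower's marginal profit to zero, 59 - q_M - 2q_T = 0, i.e. q_T = (59 - q_M)/2.
The leader anticipates this reaction. Substituting into P = 80 - Q gives P = 101/2 - (1/2)q_M, so π_M = (101/2 - (1/2)q_M)q_M - 17q_M.
The leader's first-order condition 67/2 - q_M = 0 yields q_M = 67/2.
Then q_T = (59 - 67/2)/2 = 51/4.
Price P = 80 - 185/4 = 135/4.
Talus's profit: (135/4 - 21)·(51/4) = 162.5625.

162.56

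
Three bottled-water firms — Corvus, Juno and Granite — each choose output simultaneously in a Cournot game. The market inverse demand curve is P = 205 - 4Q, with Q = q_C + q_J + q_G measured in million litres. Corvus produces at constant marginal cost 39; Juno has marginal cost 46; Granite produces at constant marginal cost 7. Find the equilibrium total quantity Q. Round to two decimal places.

Corvus's profit: π_C = (205 - 4Q)q_C - (39q_C). Setting ∂π_C/∂q_C = 0: 166 - 8q_C - 4(q_J + q_G) = 0.
Juno's first-order condition: 159 - 8q_J - 4(q_C + q_G) = 0.
Granite's profit: π_G = (205 - 4Q)q_G - (7q_G). Setting ∂π_G/∂q_G = 0: 198 - 8q_G - 4(q_C + q_J) = 0.
Adding the 3 conditions: 523 − 8Q − 8Q = 0, i.e. Q = 523/16.
Back-substituting: q_C = (166 − 523/4)/4 = 141/16, q_J = (159 − 523/4)/4 = 113/16, q_G = (198 − 523/4)/4 = 269/16.
Total output Q = 141/16 + 113/16 + 269/16 = 523/16.

32.69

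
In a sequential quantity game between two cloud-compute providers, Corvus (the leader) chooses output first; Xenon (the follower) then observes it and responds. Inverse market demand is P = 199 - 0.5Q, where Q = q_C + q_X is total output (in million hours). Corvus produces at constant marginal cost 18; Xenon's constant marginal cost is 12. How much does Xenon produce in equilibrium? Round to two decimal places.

99.50

Solve by backward induction. Given q_C, the follower Xenon maximises π_X = (199 - (1/2)q_C - (1/2)q_X)q_X - 12q_X.
∂π_X/∂q_X = 187 - (1/2)q_C - q_X = 0 gives the reaction function q_X = (187 - (1/2)q_C).
The leader anticipates this reaction. Substituting into P = 199 - 0.5Q gives P = 211/2 - (1/4)q_C, so π_C = (211/2 - (1/4)q_C)q_C - 18q_C.
The leader's first-order condition 175/2 - (1/2)q_C = 0 yields q_C = 175.
Then q_X = (187 - (1/2)·175) = 199/2.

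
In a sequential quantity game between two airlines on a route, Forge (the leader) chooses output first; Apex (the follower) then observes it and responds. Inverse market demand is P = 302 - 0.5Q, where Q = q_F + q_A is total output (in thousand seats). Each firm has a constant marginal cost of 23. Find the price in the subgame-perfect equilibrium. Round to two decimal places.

92.75

Solve by backward induction. Given q_F, the follower Apex maximises π_A = (302 - (1/2)q_F - (1/2)q_A)q_A - 23q_A.
∂π_A/∂q_A = 279 - (1/2)q_F - q_A = 0 gives the reaction function q_A = (279 - (1/2)q_F).
The leader anticipates this reaction. Substituting into P = 302 - 0.5Q gives P = 325/2 - (1/4)q_F, so π_F = (325/2 - (1/4)q_F)q_F - 23q_F.
The leader's first-order condition 279/2 - (1/2)q_F = 0 yields q_F = 279.
Then q_A = (279 - (1/2)·279) = 279/2.
Total output Q = 837/2, so price P = 302 - (1/2)·(837/2) = 371/4.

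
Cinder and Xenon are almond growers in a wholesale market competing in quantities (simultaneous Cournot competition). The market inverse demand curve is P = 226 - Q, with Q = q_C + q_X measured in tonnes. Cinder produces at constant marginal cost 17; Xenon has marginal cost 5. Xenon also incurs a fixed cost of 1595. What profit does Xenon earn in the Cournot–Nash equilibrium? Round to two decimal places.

Cinder's profit: π_C = (226 - Q)q_C - (17q_C). Setting ∂π_C/∂q_C = 0: 209 - 2q_C - (q_X) = 0.
Xenon's profit: π_X = (226 - Q)q_X - (5q_X). Setting ∂π_X/∂q_X = 0: 221 - 2q_X - (q_C) = 0.
Rearranging gives the reaction functions q_C = (209 - q_X)/2 and q_X = (221 - q_C)/2.
Solving the pair: q_C = 197/3, q_X = 233/3.
Price P = 226 - 430/3 = 248/3.
Xenon's profit: (248/3 - 5)·(233/3) - 1595 = 4437.1111.

4437.11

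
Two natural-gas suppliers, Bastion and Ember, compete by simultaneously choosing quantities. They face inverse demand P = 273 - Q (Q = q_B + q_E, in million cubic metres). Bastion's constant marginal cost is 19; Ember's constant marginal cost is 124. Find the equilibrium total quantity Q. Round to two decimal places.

Bastion's profit: π_B = (273 - Q)q_B - (19q_B). Setting ∂π_B/∂q_B = 0: 254 - 2q_B - (q_E) = 0.
Ember's first-order condition: 149 - 2q_E - (q_B) = 0.
Best responses: q_B = (254 - q_E)/2, q_E = (149 - q_B)/2.
Substituting one into the other gives q_B = 359/3 and q_E = 44/3.
Total output Q = 359/3 + 44/3 = 403/3.

134.33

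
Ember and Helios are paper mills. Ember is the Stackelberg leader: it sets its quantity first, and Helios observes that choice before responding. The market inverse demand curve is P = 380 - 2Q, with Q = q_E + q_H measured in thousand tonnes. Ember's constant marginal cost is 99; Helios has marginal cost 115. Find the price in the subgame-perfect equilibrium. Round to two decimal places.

173.25

Solve by backward induction. Given q_E, the follower Helios maximises π_H = (380 - 2q_E - 2q_H)q_H - 115q_H.
∂π_H/∂q_H = 265 - 2q_E - 4q_H = 0 gives the reaction function q_H = (265 - 2q_E)/4.
The leader anticipates this reaction. Substituting into P = 380 - 2Q gives P = 495/2 - q_E, so π_E = (495/2 - q_E)q_E - 99q_E.
Maximising: ∂π_E/∂q_E = 297/2 - 2q_E = 0, giving q_E = 297/4.
Then q_H = (265 - 2·(297/4))/4 = 233/8.
Total output Q = 827/8, so price P = 380 - 2·(827/8) = 693/4.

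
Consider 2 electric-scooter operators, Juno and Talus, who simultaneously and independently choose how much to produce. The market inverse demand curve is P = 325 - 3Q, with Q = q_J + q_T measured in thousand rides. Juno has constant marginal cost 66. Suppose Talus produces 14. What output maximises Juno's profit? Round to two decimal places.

With the rival's output fixed at 14, Juno's profit is π_J = (325 - 3·14 - 3q_J)q_J - (66q_J) = (283 - 3q_J)q_J - (66q_J).
∂π_J/∂q_J = 217 - 6q_J = 0, so q_J = 217/6.

36.17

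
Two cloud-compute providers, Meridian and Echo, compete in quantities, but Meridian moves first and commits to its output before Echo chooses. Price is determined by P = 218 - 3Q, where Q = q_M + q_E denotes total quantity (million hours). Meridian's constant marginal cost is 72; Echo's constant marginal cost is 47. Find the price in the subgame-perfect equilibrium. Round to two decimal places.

The follower Echo best-responds to any q_M: π_E = (218 - 3Q)q_E - 47q_E.
Follower FOC: 171 - 3q_M - 6q_E = 0, so q_E(q_M) = (171 - 3q_M)/6.
Meridian substitutes q_E(q_M) into its own profit: π_M = q_M(218 - 3q_M - (171 - 3q_M)/2) - 72q_M = (265/2 - (3/2)q_M)q_M - 72q_M.
Maximising: ∂π_M/∂q_M = 121/2 - 3q_M = 0, giving q_M = 121/6.
Then q_E = (171 - 3·(121/6))/6 = 221/12.
Total output Q = 463/12, so price P = 218 - 3·(463/12) = 409/4.

102.25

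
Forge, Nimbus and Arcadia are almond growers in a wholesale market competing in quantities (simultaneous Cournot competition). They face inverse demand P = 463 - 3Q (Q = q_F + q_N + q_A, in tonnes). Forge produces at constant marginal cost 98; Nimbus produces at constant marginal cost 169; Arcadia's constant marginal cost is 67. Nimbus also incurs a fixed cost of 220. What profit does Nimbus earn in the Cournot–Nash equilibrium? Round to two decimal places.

85.02

Forge's profit: π_F = (463 - 3Q)q_F - (98q_F). Setting ∂π_F/∂q_F = 0: 365 - 6q_F - 3(q_N + q_A) = 0.
Nimbus's first-order condition: 294 - 6q_N - 3(q_F + q_A) = 0.
Arcadia's first-order condition: 396 - 6q_A - 3(q_F + q_N) = 0.
Adding the 3 conditions: 1055 − 6Q − 6Q = 0, i.e. Q = 1055/12.
Back-substituting: q_F = (365 − 1055/4)/3 = 135/4, q_N = (294 − 1055/4)/3 = 121/12, q_A = (396 − 1055/4)/3 = 529/12.
Price P = 463 - 3·(1055/12) = 797/4.
Nimbus's profit: (797/4 - 169)·(121/12) - 220 = 85.0208.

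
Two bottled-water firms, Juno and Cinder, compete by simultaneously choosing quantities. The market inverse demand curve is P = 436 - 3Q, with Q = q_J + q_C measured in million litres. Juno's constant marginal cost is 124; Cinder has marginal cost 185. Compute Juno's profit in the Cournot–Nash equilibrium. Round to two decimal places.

5152.93

Juno's profit: π_J = (436 - 3Q)q_J - (124q_J). Setting ∂π_J/∂q_J = 0: 312 - 6q_J - 3(q_C) = 0.
Cinder's profit: π_C = (436 - 3Q)q_C - (185q_C). Setting ∂π_C/∂q_C = 0: 251 - 6q_C - 3(q_J) = 0.
Best responses: q_J = (312 - 3q_C)/6, q_C = (251 - 3q_J)/6.
Solving the pair: q_J = 373/9, q_C = 190/9.
Price P = 436 - 3·(563/9) = 745/3.
Juno's profit: (745/3 - 124)·(373/9) = 5152.9259.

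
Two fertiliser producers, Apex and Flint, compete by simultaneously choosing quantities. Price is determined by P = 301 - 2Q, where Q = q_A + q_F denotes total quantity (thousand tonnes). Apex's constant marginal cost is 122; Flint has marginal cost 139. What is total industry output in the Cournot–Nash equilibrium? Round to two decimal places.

Apex's profit: π_A = (301 - 2Q)q_A - (122q_A). Setting ∂π_A/∂q_A = 0: 179 - 4q_A - 2(q_F) = 0.
Flint's first-order condition: 162 - 4q_F - 2(q_A) = 0.
Rearranging gives the reaction functions q_A = (179 - 2q_F)/4 and q_F = (162 - 2q_A)/4.
Substituting one into the other gives q_A = 98/3 and q_F = 145/6.
Total output Q = 98/3 + 145/6 = 341/6.

56.83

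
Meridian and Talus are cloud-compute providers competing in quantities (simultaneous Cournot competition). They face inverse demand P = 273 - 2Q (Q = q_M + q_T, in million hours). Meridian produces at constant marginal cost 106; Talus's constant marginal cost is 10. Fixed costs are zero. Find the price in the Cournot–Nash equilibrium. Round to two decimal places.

Meridian's profit: π_M = (273 - 2Q)q_M - (106q_M). Setting ∂π_M/∂q_M = 0: 167 - 4q_M - 2(q_T) = 0.
Talus's profit: π_T = (273 - 2Q)q_T - (10q_T). Setting ∂π_T/∂q_T = 0: 263 - 4q_T - 2(q_M) = 0.
Rearranging gives the reaction functions q_M = (167 - 2q_T)/4 and q_T = (263 - 2q_M)/4.
Substituting one into the other gives q_M = 71/6 and q_T = 359/6.
Total output Q = 215/3, so price P = 273 - 2·(215/3) = 389/3.

129.67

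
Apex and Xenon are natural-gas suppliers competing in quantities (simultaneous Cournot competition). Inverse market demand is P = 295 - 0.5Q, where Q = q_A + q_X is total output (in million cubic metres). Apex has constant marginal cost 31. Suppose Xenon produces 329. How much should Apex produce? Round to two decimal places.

With the rival's output fixed at 329, Apex's profit is π_A = (295 - (1/2)·329 - (1/2)q_A)q_A - (31q_A) = (261/2 - (1/2)q_A)q_A - (31q_A).
∂π_A/∂q_A = 199/2 - q_A = 0, so q_A = 199/2.

99.50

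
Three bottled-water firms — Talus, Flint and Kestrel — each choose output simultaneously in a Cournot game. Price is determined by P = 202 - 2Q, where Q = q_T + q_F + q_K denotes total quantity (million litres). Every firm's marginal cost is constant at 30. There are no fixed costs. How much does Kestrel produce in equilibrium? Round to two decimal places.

A representative firm's profit is π_i = q_i(202 - 2Q) - 30q_i.
Setting ∂π_i/∂q_i = 0 with rivals' quantities fixed: 172 - 4q_i - 2·Σ_{j≠i} q_j = 0.
By symmetry each firm produces the same amount; substituting Σ_{j≠i} q_j = 2q_i yields q_i = 172/8 = 43/2.

21.50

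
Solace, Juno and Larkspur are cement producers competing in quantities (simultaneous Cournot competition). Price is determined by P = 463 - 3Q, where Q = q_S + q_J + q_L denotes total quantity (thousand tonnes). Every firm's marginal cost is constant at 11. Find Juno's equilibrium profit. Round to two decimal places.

Each firm earns π_i = (463 - 3Q)q_i - 11q_i.
Setting ∂π_i/∂q_i = 0 with rivals' quantities fixed: 452 - 6q_i - 3·Σ_{j≠i} q_j = 0.
With identical firms every q_j equals q_i, so Σ_{j≠i} q_j = 2q_i and 452 = 12q_i, giving q_i = 113/3.
Price P = 463 - 3·113 = 124.
Juno's profit: (124 - 11)·(113/3) = 4256.3333.

4256.33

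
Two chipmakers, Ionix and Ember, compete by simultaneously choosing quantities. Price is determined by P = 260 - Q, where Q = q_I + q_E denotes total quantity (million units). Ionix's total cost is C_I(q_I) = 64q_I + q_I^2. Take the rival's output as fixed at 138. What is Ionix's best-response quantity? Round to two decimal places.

With the rival's output fixed at 138, Ionix's profit is π_I = (260 - 138 - q_I)q_I - (64q_I + q_I²) = (122 - q_I)q_I - (64q_I + q_I²).
∂π_I/∂q_I = 58 - 4q_I = 0, so q_I = 29/2.

14.50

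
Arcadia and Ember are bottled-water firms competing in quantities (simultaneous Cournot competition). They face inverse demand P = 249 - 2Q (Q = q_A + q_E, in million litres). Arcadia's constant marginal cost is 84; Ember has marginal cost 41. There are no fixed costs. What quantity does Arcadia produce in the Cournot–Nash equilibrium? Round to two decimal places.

Arcadia's profit: π_A = (249 - 2Q)q_A - (84q_A). Setting ∂π_A/∂q_A = 0: 165 - 4q_A - 2(q_E) = 0.
Ember's first-order condition: 208 - 4q_E - 2(q_A) = 0.
Rearranging gives the reaction functions q_A = (165 - 2q_E)/4 and q_E = (208 - 2q_A)/4.
Substituting one into the other gives q_A = 61/3 and q_E = 251/6.

20.33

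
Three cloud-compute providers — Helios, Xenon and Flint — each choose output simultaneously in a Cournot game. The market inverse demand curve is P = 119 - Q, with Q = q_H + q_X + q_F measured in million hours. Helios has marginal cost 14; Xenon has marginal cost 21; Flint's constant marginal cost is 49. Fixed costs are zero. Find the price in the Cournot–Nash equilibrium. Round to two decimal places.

50.75

Helios's profit: π_H = (119 - Q)q_H - (14q_H). Setting ∂π_H/∂q_H = 0: 105 - 2q_H - (q_X + q_F) = 0.
Xenon's first-order condition: 98 - 2q_X - (q_H + q_F) = 0.
Flint's profit: π_F = (119 - Q)q_F - (49q_F). Setting ∂π_F/∂q_F = 0: 70 - 2q_F - (q_H + q_X) = 0.
Summing all 3 equations gives 273 − 4Q = 0, hence Q = 273/4.
Back-substituting: q_H = (105 − 273/4) = 147/4, q_X = (98 − 273/4) = 119/4, q_F = (70 − 273/4) = 7/4.
Total output Q = 273/4, so price P = 119 - 273/4 = 203/4.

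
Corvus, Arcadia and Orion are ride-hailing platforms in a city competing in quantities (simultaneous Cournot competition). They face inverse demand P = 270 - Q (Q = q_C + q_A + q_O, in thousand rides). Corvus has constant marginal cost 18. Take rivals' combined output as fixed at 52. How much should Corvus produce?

100

With rivals' combined output fixed at 52, Corvus's profit is π_C = (270 - 52 - q_C)q_C - (18q_C) = (218 - q_C)q_C - (18q_C).
∂π_C/∂q_C = 200 - 2q_C = 0, so q_C = 100.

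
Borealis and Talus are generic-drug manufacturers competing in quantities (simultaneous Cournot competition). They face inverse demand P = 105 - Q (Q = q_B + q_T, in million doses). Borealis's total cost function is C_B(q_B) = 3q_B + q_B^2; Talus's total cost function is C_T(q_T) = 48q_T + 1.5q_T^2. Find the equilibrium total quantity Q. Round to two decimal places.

Borealis's profit: π_B = (105 - Q)q_B - (3q_B + q_B²). Setting ∂π_B/∂q_B = 0: 102 - 4q_B - (q_T) = 0.
Talus's first-order condition: 57 - 5q_T - (q_B) = 0.
Rearranging gives the reaction functions q_B = (102 - q_T)/4 and q_T = (57 - q_B)/5.
Solving the pair: q_B = 453/19, q_T = 126/19.
Total output Q = 453/19 + 126/19 = 579/19.

30.47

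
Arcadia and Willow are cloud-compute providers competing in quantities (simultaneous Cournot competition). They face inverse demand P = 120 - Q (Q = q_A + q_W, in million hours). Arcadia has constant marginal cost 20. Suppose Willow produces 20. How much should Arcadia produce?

With the rival's output fixed at 20, Arcadia's profit is π_A = (120 - 20 - q_A)q_A - (20q_A) = (100 - q_A)q_A - (20q_A).
∂π_A/∂q_A = 80 - 2q_A = 0, so q_A = 40.

40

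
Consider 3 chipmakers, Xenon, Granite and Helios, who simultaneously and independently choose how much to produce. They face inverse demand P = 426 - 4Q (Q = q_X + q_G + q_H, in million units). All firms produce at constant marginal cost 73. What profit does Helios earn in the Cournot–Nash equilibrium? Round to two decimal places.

1947.02

A representative firm's profit is π_i = q_i(426 - 4Q) - 73q_i.
Setting ∂π_i/∂q_i = 0 with rivals' quantities fixed: 353 - 8q_i - 4·Σ_{j≠i} q_j = 0.
By symmetry each firm produces the same amount; substituting Σ_{j≠i} q_j = 2q_i yields q_i = 353/16.
Price P = 426 - 4·(1059/16) = 645/4.
Helios's profit: (645/4 - 73)·(353/16) = 1947.0156.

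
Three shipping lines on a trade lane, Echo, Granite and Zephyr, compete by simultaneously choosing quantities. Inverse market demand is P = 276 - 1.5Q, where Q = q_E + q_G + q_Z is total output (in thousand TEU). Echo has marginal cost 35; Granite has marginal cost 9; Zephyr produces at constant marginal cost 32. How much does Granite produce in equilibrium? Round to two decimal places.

Echo's profit: π_E = (276 - 1.5Q)q_E - (35q_E). Setting ∂π_E/∂q_E = 0: 241 - 3q_E - (3/2)(q_G + q_Z) = 0.
Granite's first-order condition: 267 - 3q_G - (3/2)(q_E + q_Z) = 0.
Zephyr's first-order condition: 244 - 3q_Z - (3/2)(q_E + q_G) = 0.
Summing all 3 equations gives 752 − 6Q = 0, hence Q = 376/3.
Back-substituting: q_E = (241 − 188)/(3/2) = 106/3, q_G = (267 − 188)/(3/2) = 158/3, q_Z = (244 − 188)/(3/2) = 112/3.

52.67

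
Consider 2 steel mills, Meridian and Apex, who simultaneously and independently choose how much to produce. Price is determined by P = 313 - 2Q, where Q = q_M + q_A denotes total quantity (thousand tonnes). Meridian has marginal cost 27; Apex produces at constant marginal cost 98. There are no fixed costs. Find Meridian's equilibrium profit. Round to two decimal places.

7080.50

Meridian's profit: π_M = (313 - 2Q)q_M - (27q_M). Setting ∂π_M/∂q_M = 0: 286 - 4q_M - 2(q_A) = 0.
Apex's profit: π_A = (313 - 2Q)q_A - (98q_A). Setting ∂π_A/∂q_A = 0: 215 - 4q_A - 2(q_M) = 0.
Best responses: q_M = (286 - 2q_A)/4, q_A = (215 - 2q_M)/4.
Solving the pair: q_M = 119/2, q_A = 24.
Price P = 313 - 2·(167/2) = 146.
Meridian's profit: (146 - 27)·(119/2) = 7080.5000.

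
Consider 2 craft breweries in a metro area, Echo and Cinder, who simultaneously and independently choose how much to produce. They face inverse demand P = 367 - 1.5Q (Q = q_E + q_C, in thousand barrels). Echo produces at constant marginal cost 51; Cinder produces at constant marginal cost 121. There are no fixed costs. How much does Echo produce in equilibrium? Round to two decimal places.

Echo's profit: π_E = (367 - 1.5Q)q_E - (51q_E). Setting ∂π_E/∂q_E = 0: 316 - 3q_E - (3/2)(q_C) = 0.
Cinder's first-order condition: 246 - 3q_C - (3/2)(q_E) = 0.
Best responses: q_E = (316 - (3/2)q_C)/3, q_C = (246 - (3/2)q_E)/3.
Solving the pair: q_E = 772/9, q_C = 352/9.

85.78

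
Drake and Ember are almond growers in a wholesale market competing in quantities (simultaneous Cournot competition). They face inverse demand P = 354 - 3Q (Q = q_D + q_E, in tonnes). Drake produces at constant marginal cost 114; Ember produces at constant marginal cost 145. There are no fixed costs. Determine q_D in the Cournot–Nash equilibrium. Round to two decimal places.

Drake's profit: π_D = (354 - 3Q)q_D - (114q_D). Setting ∂π_D/∂q_D = 0: 240 - 6q_D - 3(q_E) = 0.
Ember's profit: π_E = (354 - 3Q)q_E - (145q_E). Setting ∂π_E/∂q_E = 0: 209 - 6q_E - 3(q_D) = 0.
So q_D = (240 - 3q_E)/6 and q_E = (209 - 3q_D)/6.
Substituting one into the other gives q_D = 271/9 and q_E = 178/9.

30.11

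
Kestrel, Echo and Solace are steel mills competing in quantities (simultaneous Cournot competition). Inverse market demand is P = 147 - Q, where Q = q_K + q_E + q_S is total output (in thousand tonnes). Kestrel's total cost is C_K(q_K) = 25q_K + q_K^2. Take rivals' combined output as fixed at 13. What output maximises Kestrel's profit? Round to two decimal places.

27.25

With rivals' combined output fixed at 13, Kestrel's profit is π_K = (147 - 13 - q_K)q_K - (25q_K + q_K²) = (134 - q_K)q_K - (25q_K + q_K²).
∂π_K/∂q_K = 109 - 4q_K = 0, so q_K = 109/4.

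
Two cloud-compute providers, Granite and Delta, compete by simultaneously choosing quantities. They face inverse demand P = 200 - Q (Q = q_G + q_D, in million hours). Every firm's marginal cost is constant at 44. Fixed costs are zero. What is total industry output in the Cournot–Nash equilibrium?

104

Each firm earns π_i = (200 - Q)q_i - 44q_i.
Setting ∂π_i/∂q_i = 0 with rivals' quantities fixed: 156 - 2q_i - q_j = 0.
By symmetry each firm produces the same amount; substituting q_j = q_i yields q_i = 156/3 = 52.
Total output Q = 52 + 52 = 104.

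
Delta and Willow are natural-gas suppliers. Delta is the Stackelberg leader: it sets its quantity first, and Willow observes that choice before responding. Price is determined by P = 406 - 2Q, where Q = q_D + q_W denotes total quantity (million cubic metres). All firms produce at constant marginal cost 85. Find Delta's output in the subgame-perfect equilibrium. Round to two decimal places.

Solve by backward induction. Given q_D, the follower Willow maximises π_W = (406 - 2q_D - 2q_W)q_W - 85q_W.
Setting the follower's marginal profit to zero, 321 - 2q_D - 4q_W = 0, i.e. q_W = (321 - 2q_D)/4.
Delta substitutes q_W(q_D) into its own profit: π_D = q_D(406 - 2q_D - (321 - 2q_D)/2) - 85q_D = (491/2 - q_D)q_D - 85q_D.
Leader FOC: 321/2 - 2q_D = 0, so q_D = 321/4.
Then q_W = (321 - 2·(321/4))/4 = 321/8.

80.25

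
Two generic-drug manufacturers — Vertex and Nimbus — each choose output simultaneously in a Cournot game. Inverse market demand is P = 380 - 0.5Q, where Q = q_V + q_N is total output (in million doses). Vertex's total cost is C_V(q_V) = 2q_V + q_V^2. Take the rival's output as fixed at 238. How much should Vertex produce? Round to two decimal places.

With the rival's output fixed at 238, Vertex's profit is π_V = (380 - (1/2)·238 - (1/2)q_V)q_V - (2q_V + q_V²) = (261 - (1/2)q_V)q_V - (2q_V + q_V²).
∂π_V/∂q_V = 259 - 3q_V = 0, so q_V = 259/3.

86.33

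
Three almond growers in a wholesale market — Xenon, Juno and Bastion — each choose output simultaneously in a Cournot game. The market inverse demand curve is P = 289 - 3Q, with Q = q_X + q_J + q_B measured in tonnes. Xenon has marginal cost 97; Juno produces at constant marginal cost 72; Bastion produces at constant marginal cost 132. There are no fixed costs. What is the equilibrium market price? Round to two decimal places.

147.50

Xenon's profit: π_X = (289 - 3Q)q_X - (97q_X). Setting ∂π_X/∂q_X = 0: 192 - 6q_X - 3(q_J + q_B) = 0.
Juno's first-order condition: 217 - 6q_J - 3(q_X + q_B) = 0.
Bastion's profit: π_B = (289 - 3Q)q_B - (132q_B). Setting ∂π_B/∂q_B = 0: 157 - 6q_B - 3(q_X + q_J) = 0.
Summing all 3 equations gives 566 − 12Q = 0, hence Q = 283/6.
Back-substituting: q_X = (192 − 283/2)/3 = 101/6, q_J = (217 − 283/2)/3 = 151/6, q_B = (157 − 283/2)/3 = 31/6.
Total output Q = 283/6, so price P = 289 - 3·(283/6) = 295/2.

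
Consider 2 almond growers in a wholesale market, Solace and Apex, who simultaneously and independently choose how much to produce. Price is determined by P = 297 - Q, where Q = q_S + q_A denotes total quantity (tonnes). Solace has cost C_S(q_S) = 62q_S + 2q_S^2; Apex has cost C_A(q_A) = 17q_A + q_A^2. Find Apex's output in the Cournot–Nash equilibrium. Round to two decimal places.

Solace's profit: π_S = (297 - Q)q_S - (62q_S + 2q_S²). Setting ∂π_S/∂q_S = 0: 235 - 6q_S - (q_A) = 0.
Apex's profit: π_A = (297 - Q)q_A - (17q_A + q_A²). Setting ∂π_A/∂q_A = 0: 280 - 4q_A - (q_S) = 0.
So q_S = (235 - q_A)/6 and q_A = (280 - q_S)/4.
Solving the pair: q_S = 660/23, q_A = 1445/23.

62.83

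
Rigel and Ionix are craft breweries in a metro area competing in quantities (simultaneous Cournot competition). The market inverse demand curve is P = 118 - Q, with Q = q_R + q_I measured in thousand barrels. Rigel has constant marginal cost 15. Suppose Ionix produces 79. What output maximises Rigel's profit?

With the rival's output fixed at 79, Rigel's profit is π_R = (118 - 79 - q_R)q_R - (15q_R) = (39 - q_R)q_R - (15q_R).
∂π_R/∂q_R = 24 - 2q_R = 0, so q_R = 12.

12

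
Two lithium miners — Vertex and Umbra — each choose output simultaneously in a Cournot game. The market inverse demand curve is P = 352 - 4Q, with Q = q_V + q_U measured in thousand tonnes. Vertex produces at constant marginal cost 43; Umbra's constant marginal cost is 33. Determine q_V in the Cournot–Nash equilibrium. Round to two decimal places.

Vertex's profit: π_V = (352 - 4Q)q_V - (43q_V). Setting ∂π_V/∂q_V = 0: 309 - 8q_V - 4(q_U) = 0.
Umbra's profit: π_U = (352 - 4Q)q_U - (33q_U). Setting ∂π_U/∂q_U = 0: 319 - 8q_U - 4(q_V) = 0.
Best responses: q_V = (309 - 4q_U)/8, q_U = (319 - 4q_V)/8.
Substituting one into the other gives q_V = 299/12 and q_U = 329/12.

24.92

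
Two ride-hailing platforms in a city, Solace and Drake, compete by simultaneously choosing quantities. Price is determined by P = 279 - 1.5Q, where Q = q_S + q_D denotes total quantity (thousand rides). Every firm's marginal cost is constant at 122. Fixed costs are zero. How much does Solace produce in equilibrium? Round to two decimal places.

Each firm earns π_i = (279 - 1.5Q)q_i - 122q_i.
Setting ∂π_i/∂q_i = 0 with rivals' quantities fixed: 157 - 3q_i - (3/2)q_j = 0.
With identical firms every q_j equals q_i, so q_j = q_i and 157 = (9/2)q_i, giving q_i = 314/9.

34.89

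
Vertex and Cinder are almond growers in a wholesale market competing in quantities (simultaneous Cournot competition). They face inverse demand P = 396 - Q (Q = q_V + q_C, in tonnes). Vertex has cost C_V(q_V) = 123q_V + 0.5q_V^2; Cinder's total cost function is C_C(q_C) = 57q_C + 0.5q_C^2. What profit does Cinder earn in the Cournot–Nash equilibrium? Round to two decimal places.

12973.50

Vertex's profit: π_V = (396 - Q)q_V - (123q_V + (1/2)q_V²). Setting ∂π_V/∂q_V = 0: 273 - 3q_V - (q_C) = 0.
Cinder's profit: π_C = (396 - Q)q_C - (57q_C + (1/2)q_C²). Setting ∂π_C/∂q_C = 0: 339 - 3q_C - (q_V) = 0.
Best responses: q_V = (273 - q_C)/3, q_C = (339 - q_V)/3.
Solving the pair: q_V = 60, q_C = 93.
Price P = 396 - 153 = 243.
Cinder's profit: 243·93 - 57·93 - (1/2)·93² = 12973.5000.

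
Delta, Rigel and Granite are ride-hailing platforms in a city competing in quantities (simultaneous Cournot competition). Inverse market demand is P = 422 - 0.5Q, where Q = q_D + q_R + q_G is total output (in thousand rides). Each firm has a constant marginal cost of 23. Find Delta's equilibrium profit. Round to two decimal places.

19900.13

A representative firm's profit is π_i = q_i(422 - 0.5Q) - 23q_i.
Setting ∂π_i/∂q_i = 0 with rivals' quantities fixed: 399 - q_i - (1/2)·Σ_{j≠i} q_j = 0.
With identical firms every q_j equals q_i, so Σ_{j≠i} q_j = 2q_i and 399 = 2q_i, giving q_i = 399/2.
Price P = 422 - (1/2)·(1197/2) = 491/4.
Delta's profit: (491/4 - 23)·(399/2) = 19900.1250.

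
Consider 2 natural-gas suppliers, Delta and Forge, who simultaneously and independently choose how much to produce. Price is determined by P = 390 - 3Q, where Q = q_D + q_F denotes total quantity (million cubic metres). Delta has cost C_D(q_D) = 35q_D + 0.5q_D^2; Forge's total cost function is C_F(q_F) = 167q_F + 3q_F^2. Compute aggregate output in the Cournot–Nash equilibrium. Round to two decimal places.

54.49

Delta's profit: π_D = (390 - 3Q)q_D - (35q_D + (1/2)q_D²). Setting ∂π_D/∂q_D = 0: 355 - 7q_D - 3(q_F) = 0.
Forge's first-order condition: 223 - 12q_F - 3(q_D) = 0.
Rearranging gives the reaction functions q_D = (355 - 3q_F)/7 and q_F = (223 - 3q_D)/12.
Substituting one into the other gives q_D = 1197/25 and q_F = 496/75.
Total output Q = 1197/25 + 496/75 = 54.4933.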